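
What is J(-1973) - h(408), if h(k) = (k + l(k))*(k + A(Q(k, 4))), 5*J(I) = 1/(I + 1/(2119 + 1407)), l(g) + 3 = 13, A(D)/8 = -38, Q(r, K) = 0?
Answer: -1512129399446/34783985 ≈ -43472.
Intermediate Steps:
A(D) = -304 (A(D) = 8*(-38) = -304)
l(g) = 10 (l(g) = -3 + 13 = 10)
J(I) = 1/(5*(1/3526 + I)) (J(I) = 1/(5*(I + 1/(2119 + 1407))) = 1/(5*(I + 1/3526)) = 1/(5*(1/3526 + I)))
h(k) = (-304 + k)*(10 + k) (h(k) = (k + 10)*(k - 304) = (10 + k)*(-304 + k) = (-304 + k)*(10 + k))
J(-1973) - h(408) = 3526/(5*(1 + 3526*(-1973))) - (-3040 + 408**2 - 294*408) = 3526/(5*(1 - 6956798)) - (-3040 + 166464 - 119952) = (3526/5)/(-6956797) - 1*43472 = (3526/5)*(-1/6956797) - 43472 = -3526/34783985 - 43472 = -1512129399446/34783985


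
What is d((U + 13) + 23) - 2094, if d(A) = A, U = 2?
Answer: -2056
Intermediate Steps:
d((U + 13) + 23) - 2094 = ((2 + 13) + 23) - 2094 = (15 + 23) - 2094 = 38 - 2094 = -2056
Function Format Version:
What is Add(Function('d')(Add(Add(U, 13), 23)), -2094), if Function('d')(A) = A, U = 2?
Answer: -2056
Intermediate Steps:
Add(Function('d')(Add(Add(U, 13), 23)), -2094) = Add(Add(Add(2, 13), 23), -2094) = Add(Add(15, 23), -2094) = Add(38, -2094) = -2056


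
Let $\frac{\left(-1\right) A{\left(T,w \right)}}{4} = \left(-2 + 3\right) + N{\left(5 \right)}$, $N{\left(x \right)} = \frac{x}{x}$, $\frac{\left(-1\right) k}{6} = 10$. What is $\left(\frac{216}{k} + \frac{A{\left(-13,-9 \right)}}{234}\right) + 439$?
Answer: $\frac{254689}{585} \approx 435.37$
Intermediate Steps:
$k = -60$ ($k = \left(-6\right) 10 = -60$)
$N{\left(x \right)} = 1$
$A{\left(T,w \right)} = -8$ ($A{\left(T,w \right)} = - 4 \left(\left(-2 + 3\right) + 1\right) = - 4 \left(1 + 1\right) = \left(-4\right) 2 = -8$)
$\left(\frac{216}{k} + \frac{A{\left(-13,-9 \right)}}{234}\right) + 439 = \left(\frac{216}{-60} - \frac{8}{234}\right) + 439 = \left(216 \left(- \frac{1}{60}\right) - \frac{4}{117}\right) + 439 = \left(- \frac{18}{5} - \frac{4}{117}\right) + 439 = - \frac{2126}{585} + 439 = \frac{254689}{585}$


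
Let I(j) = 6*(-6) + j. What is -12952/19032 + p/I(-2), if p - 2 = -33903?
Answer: 80588957/90402 ≈ 891.45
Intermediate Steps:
p = -33901 (p = 2 - 33903 = -33901)
I(j) = -36 + j
-12952/19032 + p/I(-2) = -12952/19032 - 33901/(-36 - 2) = -12952*1/19032 - 33901/(-38) = -1619/2379 - 33901*(-1/38) = -1619/2379 + 33901/38 = 80588957/90402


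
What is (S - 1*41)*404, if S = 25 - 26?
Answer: -16968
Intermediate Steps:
S = -1
(S - 1*41)*404 = (-1 - 1*41)*404 = (-1 - 41)*404 = -42*404 = -16968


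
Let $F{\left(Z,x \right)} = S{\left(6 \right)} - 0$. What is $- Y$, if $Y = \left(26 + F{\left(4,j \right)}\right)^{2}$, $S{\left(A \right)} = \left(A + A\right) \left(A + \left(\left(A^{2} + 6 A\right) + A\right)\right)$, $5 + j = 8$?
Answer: $-1069156$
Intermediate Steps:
$j = 3$ ($j = -5 + 8 = 3$)
$S{\left(A \right)} = 2 A \left(A^{2} + 8 A\right)$ ($S{\left(A \right)} = 2 A \left(A + \left(A^{2} + 7 A\right)\right) = 2 A \left(A^{2} + 8 A\right)$)
$F{\left(Z,x \right)} = 1008$ ($F{\left(Z,x \right)} = 2 \cdot 6^{2} \left(8 + 6\right) - 0 = 2 \cdot 36 \cdot 14 + 0 = 1008 + 0 = 1008$)
$Y = 1069156$ ($Y = \left(26 + 1008\right)^{2} = 1034^{2} = 1069156$)
$- Y = \left(-1\right) 1069156 = -1069156$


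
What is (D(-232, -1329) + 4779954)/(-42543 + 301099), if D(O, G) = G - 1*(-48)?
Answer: 4778673/258556 ≈ 18.482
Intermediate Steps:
D(O, G) = 48 + G (D(O, G) = G + 48 = 48 + G)
(D(-232, -1329) + 4779954)/(-42543 + 301099) = ((48 - 1329) + 4779954)/(-42543 + 301099) = (-1281 + 4779954)/258556 = 4778673*(1/258556) = 4778673/258556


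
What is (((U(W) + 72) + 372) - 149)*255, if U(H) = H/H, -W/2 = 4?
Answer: 75480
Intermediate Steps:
W = -8 (W = -2*4 = -8)
U(H) = 1
(((U(W) + 72) + 372) - 149)*255 = (((1 + 72) + 372) - 149)*255 = ((73 + 372) - 149)*255 = (445 - 149)*255 = 296*255 = 75480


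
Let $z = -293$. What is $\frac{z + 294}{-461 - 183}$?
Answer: $- \frac{1}{644} \approx -0.0015528$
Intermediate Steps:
$\frac{z + 294}{-461 - 183} = \frac{-293 + 294}{-461 - 183} = 1 \frac{1}{-644} = 1 \left(- \frac{1}{644}\right) = - \frac{1}{644}$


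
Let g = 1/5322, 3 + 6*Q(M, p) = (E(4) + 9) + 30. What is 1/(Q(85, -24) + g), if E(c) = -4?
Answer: 5322/28385 ≈ 0.18749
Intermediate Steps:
Q(M, p) = 16/3 (Q(M, p) = -1/2 + ((-4 + 9) + 30)/6 = -1/2 + (5 + 30)/6 = -1/2 + (1/6)*35 = -1/2 + 35/6 = 16/3)
g = 1/5322 ≈ 0.00018790
1/(Q(85, -24) + g) = 1/(16/3 + 1/5322) = 1/(28385/5322) = 5322/28385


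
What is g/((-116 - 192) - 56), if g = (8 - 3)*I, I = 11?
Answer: -55/364 ≈ -0.15110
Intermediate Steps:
g = 55 (g = (8 - 3)*11 = 5*11 = 55)
g/((-116 - 192) - 56) = 55/((-116 - 192) - 56) = 55/(-308 - 56) = 55/(-364) = 55*(-1/364) = -55/364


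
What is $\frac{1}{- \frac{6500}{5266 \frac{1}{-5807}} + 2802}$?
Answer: $\frac{2633}{26250416} \approx 0.0001003$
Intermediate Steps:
$\frac{1}{- \frac{6500}{5266 \frac{1}{-5807}} + 2802} = \frac{1}{- \frac{6500}{5266 \left(- \frac{1}{5807}\right)} + 2802} = \frac{1}{- \frac{6500}{- \frac{5266}{5807}} + 2802} = \frac{1}{\left(-6500\right) \left(- \frac{5807}{5266}\right) + 2802} = \frac{1}{\frac{18872750}{2633} + 2802} = \frac{1}{\frac{26250416}{2633}} = \frac{2633}{26250416}$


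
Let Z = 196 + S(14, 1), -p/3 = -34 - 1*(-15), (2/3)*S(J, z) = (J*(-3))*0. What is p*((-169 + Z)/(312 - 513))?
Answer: -513/67 ≈ -7.6567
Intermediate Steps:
S(J, z) = 0 (S(J, z) = 3*((J*(-3))*0)/2 = 3*(-3*J*0)/2 = (3/2)*0 = 0)
p = 57 (p = -3*(-34 - 1*(-15)) = -3*(-34 + 15) = -3*(-19) = 57)
Z = 196 (Z = 196 + 0 = 196)
p*((-169 + Z)/(312 - 513)) = 57*((-169 + 196)/(312 - 513)) = 57*(27/(-201)) = 57*(27*(-1/201)) = 57*(-9/67) = -513/67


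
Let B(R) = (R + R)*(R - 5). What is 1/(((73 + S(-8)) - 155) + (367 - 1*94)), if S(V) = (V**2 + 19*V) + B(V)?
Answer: 1/311 ≈ 0.0032154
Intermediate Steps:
B(R) = 2*R*(-5 + R) (B(R) = (2*R)*(-5 + R) = 2*R*(-5 + R))
S(V) = V**2 + 19*V + 2*V*(-5 + V) (S(V) = (V**2 + 19*V) + 2*V*(-5 + V) = V**2 + 19*V + 2*V*(-5 + V))
1/(((73 + S(-8)) - 155) + (367 - 1*94)) = 1/(((73 + 3*(-8)*(3 - 8)) - 155) + (367 - 1*94)) = 1/(((73 + 3*(-8)*(-5)) - 155) + (367 - 94)) = 1/(((73 + 120) - 155) + 273) = 1/((193 - 155) + 273) = 1/(38 + 273) = 1/311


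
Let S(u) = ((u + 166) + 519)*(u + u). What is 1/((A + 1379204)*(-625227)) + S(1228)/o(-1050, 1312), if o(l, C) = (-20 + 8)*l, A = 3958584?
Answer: 653327796734657447/1752097818384900 ≈ 372.88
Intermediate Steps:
o(l, C) = -12*l
S(u) = 2*u*(685 + u) (S(u) = ((166 + u) + 519)*(2*u) = (685 + u)*(2*u) = 2*u*(685 + u))
1/((A + 1379204)*(-625227)) + S(1228)/o(-1050, 1312) = 1/((3958584 + 1379204)*(-625227)) + (2*1228*(685 + 1228))/((-12*(-1050))) = -1/625227/5337788 + (2*1228*1913)/12600 = (1/5337788)*(-1/625227) + 4698328*(1/12600) = -1/3337329177876 + 587291/1575 = 653327796734657447/1752097818384900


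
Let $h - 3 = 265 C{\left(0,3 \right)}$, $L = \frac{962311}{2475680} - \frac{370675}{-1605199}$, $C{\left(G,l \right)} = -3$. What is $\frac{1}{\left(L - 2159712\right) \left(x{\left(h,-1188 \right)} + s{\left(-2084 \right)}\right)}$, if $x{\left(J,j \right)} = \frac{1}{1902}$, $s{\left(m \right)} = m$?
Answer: $\frac{2519490044242880}{11339814972694284707946139} \approx 2.2218 \cdot 10^{-10}$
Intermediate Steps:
$L = \frac{2462373338889}{3973959060320}$ ($L = 962311 \cdot \frac{1}{2475680} - - \frac{370675}{1605199} = \frac{962311}{2475680} + \frac{370675}{1605199} = \frac{2462373338889}{3973959060320} \approx 0.61963$)
$h = -792$ ($h = 3 + 265 \left(-3\right) = 3 - 795 = -792$)
$x{\left(J,j \right)} = \frac{1}{1902}$
$\frac{1}{\left(L - 2159712\right) \left(x{\left(h,-1188 \right)} + s{\left(-2084 \right)}\right)} = \frac{1}{\left(\frac{2462373338889}{3973959060320} - 2159712\right) \left(\frac{1}{1902} - 2084\right)} = \frac{1}{\left(- \frac{8582604607708488951}{3973959060320}\right) \left(- \frac{3963767}{1902}\right)} = \frac{1}{\frac{11339814972694284707946139}{2519490044242880}} = \frac{2519490044242880}{11339814972694284707946139}$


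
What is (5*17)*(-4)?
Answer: -340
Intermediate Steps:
(5*17)*(-4) = 85*(-4) = -340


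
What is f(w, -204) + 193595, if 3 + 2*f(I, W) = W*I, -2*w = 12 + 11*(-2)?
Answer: 386167/2 ≈ 1.9308e+5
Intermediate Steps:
w = 5 (w = -(12 + 11*(-2))/2 = -(12 - 22)/2 = -1/2*(-10) = 5)
f(I, W) = -3/2 + I*W/2 (f(I, W) = -3/2 + (W*I)/2 = -3/2 + (I*W)/2 = -3/2 + I*W/2)
f(w, -204) + 193595 = (-3/2 + (1/2)*5*(-204)) + 193595 = (-3/2 - 510) + 193595 = -1023/2 + 193595 = 386167/2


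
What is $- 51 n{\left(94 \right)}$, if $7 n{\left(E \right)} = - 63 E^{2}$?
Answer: $4055724$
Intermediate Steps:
$n{\left(E \right)} = - 9 E^{2}$ ($n{\left(E \right)} = \frac{\left(-63\right) E^{2}}{7} = - 9 E^{2}$)
$- 51 n{\left(94 \right)} = - 51 \left(- 9 \cdot 94^{2}\right) = - 51 \left(\left(-9\right) 8836\right) = \left(-51\right) \left(-79524\right) = 4055724$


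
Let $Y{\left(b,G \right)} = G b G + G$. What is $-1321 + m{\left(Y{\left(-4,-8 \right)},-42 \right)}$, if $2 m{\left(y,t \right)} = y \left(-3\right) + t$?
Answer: $-946$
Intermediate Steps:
$Y{\left(b,G \right)} = G + b G^{2}$ ($Y{\left(b,G \right)} = b G^{2} + G = G + b G^{2}$)
$m{\left(y,t \right)} = \frac{t}{2} - \frac{3 y}{2}$ ($m{\left(y,t \right)} = \frac{y \left(-3\right) + t}{2} = \frac{- 3 y + t}{2} = \frac{t - 3 y}{2} = \frac{t}{2} - \frac{3 y}{2}$)
$-1321 + m{\left(Y{\left(-4,-8 \right)},-42 \right)} = -1321 - \left(21 + \frac{3 \left(- 8 \left(1 - -32\right)\right)}{2}\right) = -1321 - \left(21 + \frac{3 \left(- 8 \left(1 + 32\right)\right)}{2}\right) = -1321 - \left(21 + \frac{3 \left(\left(-8\right) 33\right)}{2}\right) = -1321 - -375 = -1321 + \left(-21 + 396\right) = -1321 + 375 = -946$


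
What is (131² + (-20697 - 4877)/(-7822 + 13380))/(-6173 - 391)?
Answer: -3973136/1520113 ≈ -2.6137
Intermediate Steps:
(131² + (-20697 - 4877)/(-7822 + 13380))/(-6173 - 391) = (17161 - 25574/5558)/(-6564) = (17161 - 25574*1/5558)*(-1/6564) = (17161 - 12787/2779)*(-1/6564) = (47677632/2779)*(-1/6564) = -3973136/1520113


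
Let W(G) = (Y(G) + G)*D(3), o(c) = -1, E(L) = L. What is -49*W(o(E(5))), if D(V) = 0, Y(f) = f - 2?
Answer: 0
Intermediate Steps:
Y(f) = -2 + f
W(G) = 0 (W(G) = ((-2 + G) + G)*0 = (-2 + 2*G)*0 = 0)
-49*W(o(E(5))) = -49*0 = 0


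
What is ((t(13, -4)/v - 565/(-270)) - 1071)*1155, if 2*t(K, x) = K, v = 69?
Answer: -255537205/207 ≈ -1.2345e+6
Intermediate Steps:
t(K, x) = K/2
((t(13, -4)/v - 565/(-270)) - 1071)*1155 = ((((½)*13)/69 - 565/(-270)) - 1071)*1155 = (((13/2)*(1/69) - 565*(-1/270)) - 1071)*1155 = ((13/138 + 113/54) - 1071)*1155 = (1358/621 - 1071)*1155 = -663733/621*1155 = -255537205/207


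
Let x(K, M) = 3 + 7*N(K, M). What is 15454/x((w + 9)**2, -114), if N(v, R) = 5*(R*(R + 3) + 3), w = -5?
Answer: 7727/221499 ≈ 0.034885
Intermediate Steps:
N(v, R) = 15 + 5*R*(3 + R) (N(v, R) = 5*(R*(3 + R) + 3) = 5*(3 + R*(3 + R)) = 15 + 5*R*(3 + R))
x(K, M) = 108 + 35*M**2 + 105*M (x(K, M) = 3 + 7*(15 + 5*M**2 + 15*M) = 3 + (105 + 35*M**2 + 105*M) = 108 + 35*M**2 + 105*M)
15454/x((w + 9)**2, -114) = 15454/(108 + 35*(-114)**2 + 105*(-114)) = 15454/(108 + 35*12996 - 11970) = 15454/(108 + 454860 - 11970) = 15454/442998 = 15454*(1/442998) = 7727/221499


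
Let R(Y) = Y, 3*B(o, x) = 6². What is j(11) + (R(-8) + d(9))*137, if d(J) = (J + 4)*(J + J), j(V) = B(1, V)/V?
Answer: 340594/11 ≈ 30963.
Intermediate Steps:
B(o, x) = 12 (B(o, x) = (⅓)*6² = (⅓)*36 = 12)
j(V) = 12/V
d(J) = 2*J*(4 + J) (d(J) = (4 + J)*(2*J) = 2*J*(4 + J))
j(11) + (R(-8) + d(9))*137 = 12/11 + (-8 + 2*9*(4 + 9))*137 = 12*(1/11) + (-8 + 2*9*13)*137 = 12/11 + (-8 + 234)*137 = 12/11 + 226*137 = 12/11 + 30962 = 340594/11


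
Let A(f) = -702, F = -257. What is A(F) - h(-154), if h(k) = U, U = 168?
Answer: -870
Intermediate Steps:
h(k) = 168
A(F) - h(-154) = -702 - 1*168 = -702 - 168 = -870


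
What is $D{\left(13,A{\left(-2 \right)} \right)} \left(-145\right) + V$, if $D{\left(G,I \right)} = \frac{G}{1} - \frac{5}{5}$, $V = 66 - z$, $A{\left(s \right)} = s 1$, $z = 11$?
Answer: $-1685$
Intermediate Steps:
$A{\left(s \right)} = s$
$V = 55$ ($V = 66 - 11 = 55$)
$D{\left(G,I \right)} = -1 + G$ ($D{\left(G,I \right)} = G 1 - 1 = G - 1 = -1 + G$)
$D{\left(13,A{\left(-2 \right)} \right)} \left(-145\right) + V = \left(-1 + 13\right) \left(-145\right) + 55 = 12 \left(-145\right) + 55 = -1740 + 55 = -1685$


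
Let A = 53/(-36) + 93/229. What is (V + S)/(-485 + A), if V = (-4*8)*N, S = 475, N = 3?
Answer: -3124476/4007129 ≈ -0.77973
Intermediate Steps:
A = -8789/8244 (A = 53*(-1/36) + 93*(1/229) = -53/36 + 93/229 = -8789/8244 ≈ -1.0661)
V = -96 (V = -4*8*3 = -32*3 = -96)
(V + S)/(-485 + A) = (-96 + 475)/(-485 - 8789/8244) = 379/(-4007129/8244) = 379*(-8244/4007129) = -3124476/4007129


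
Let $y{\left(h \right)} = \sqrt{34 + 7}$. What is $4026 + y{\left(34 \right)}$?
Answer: $4026 + \sqrt{41} \approx 4032.4$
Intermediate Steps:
$y{\left(h \right)} = \sqrt{41}$
$4026 + y{\left(34 \right)} = 4026 + \sqrt{41}$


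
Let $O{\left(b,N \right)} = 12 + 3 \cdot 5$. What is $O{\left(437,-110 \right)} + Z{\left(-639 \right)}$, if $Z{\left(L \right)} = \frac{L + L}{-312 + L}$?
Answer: $\frac{8985}{317} \approx 28.344$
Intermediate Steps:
$O{\left(b,N \right)} = 27$ ($O{\left(b,N \right)} = 12 + 15 = 27$)
$Z{\left(L \right)} = \frac{2 L}{-312 + L}$
$O{\left(437,-110 \right)} + Z{\left(-639 \right)} = 27 + 2 \left(-639\right) \frac{1}{-312 - 639} = 27 + 2 \left(-639\right) \frac{1}{-951} = 27 + 2 \left(-639\right) \left(- \frac{1}{951}\right) = 27 + \frac{426}{317} = \frac{8985}{317}$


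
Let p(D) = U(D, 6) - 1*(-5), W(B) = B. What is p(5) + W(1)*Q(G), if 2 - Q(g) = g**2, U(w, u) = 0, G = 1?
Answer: 6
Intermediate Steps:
Q(g) = 2 - g**2
p(D) = 5 (p(D) = 0 - 1*(-5) = 0 + 5 = 5)
p(5) + W(1)*Q(G) = 5 + 1*(2 - 1*1**2) = 5 + 1*(2 - 1*1) = 5 + 1*(2 - 1) = 5 + 1*1 = 5 + 1 = 6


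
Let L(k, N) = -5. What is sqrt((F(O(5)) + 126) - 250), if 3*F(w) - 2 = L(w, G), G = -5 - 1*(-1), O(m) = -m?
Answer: 5*I*sqrt(5) ≈ 11.18*I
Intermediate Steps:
G = -4 (G = -5 + 1 = -4)
F(w) = -1 (F(w) = 2/3 + (1/3)*(-5) = 2/3 - 5/3 = -1)
sqrt((F(O(5)) + 126) - 250) = sqrt((-1 + 126) - 250) = sqrt(125 - 250) = sqrt(-125) = 5*I*sqrt(5)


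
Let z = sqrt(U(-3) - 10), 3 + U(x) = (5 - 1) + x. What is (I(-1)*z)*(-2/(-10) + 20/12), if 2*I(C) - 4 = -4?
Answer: 0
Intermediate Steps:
U(x) = 1 + x (U(x) = -3 + ((5 - 1) + x) = -3 + (4 + x) = 1 + x)
I(C) = 0 (I(C) = 2 + (1/2)*(-4) = 2 - 2 = 0)
z = 2*I*sqrt(3) (z = sqrt((1 - 3) - 10) = sqrt(-2 - 10) = sqrt(-12) = 2*I*sqrt(3) ≈ 3.4641*I)
(I(-1)*z)*(-2/(-10) + 20/12) = (0*(2*I*sqrt(3)))*(-2/(-10) + 20/12) = 0*(-2*(-1/10) + 20*(1/12)) = 0*(1/5 + 5/3) = 0*(28/15) = 0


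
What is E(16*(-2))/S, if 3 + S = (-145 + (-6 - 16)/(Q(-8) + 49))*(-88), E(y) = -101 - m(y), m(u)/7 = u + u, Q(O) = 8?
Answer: 19779/729085 ≈ 0.027129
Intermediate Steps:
m(u) = 14*u (m(u) = 7*(u + u) = 7*(2*u) = 14*u)
E(y) = -101 - 14*y
S = 729085/57 (S = -3 + (-145 + (-6 - 16)/(8 + 49))*(-88) = -3 + (-145 - 22/57)*(-88) = -3 - 8287/57*(-88) = -3 + 729256/57 = 729085/57 ≈ 12791.)
E(16*(-2))/S = (-101 - 224*(-2))/(729085/57) = (-101 - 14*(-32))*(57/729085) = (-101 + 448)*(57/729085) = 347*(57/729085) = 19779/729085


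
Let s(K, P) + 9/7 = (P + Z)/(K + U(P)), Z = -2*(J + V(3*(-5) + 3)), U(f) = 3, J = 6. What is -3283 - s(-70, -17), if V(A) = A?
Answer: -1539159/469 ≈ -3281.8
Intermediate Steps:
Z = 12 (Z = -2*(6 + (3*(-5) + 3)) = -2*(6 + (-15 + 3)) = -2*(6 - 12) = -2*(-6) = 12)
s(K, P) = -9/7 + (12 + P)/(3 + K) (s(K, P) = -9/7 + (P + 12)/(K + 3) = -9/7 + (12 + P)/(3 + K))
-3283 - s(-70, -17) = -3283 - (57 - 9*(-70) + 7*(-17))/(7*(3 - 70)) = -3283 - (57 + 630 - 119)/(7*(-67)) = -3283 - (-1)*568/(7*67) = -3283 - 1*(-568/469) = -3283 + 568/469 = -1539159/469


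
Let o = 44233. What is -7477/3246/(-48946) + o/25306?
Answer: 3513935728895/2010292393548 ≈ 1.7480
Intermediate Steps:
-7477/3246/(-48946) + o/25306 = -7477/3246/(-48946) + 44233/25306 = -7477*1/3246*(-1/48946) + 44233*(1/25306) = -7477/3246*(-1/48946) + 44233/25306 = 7477/158878716 + 44233/25306 = 3513935728895/2010292393548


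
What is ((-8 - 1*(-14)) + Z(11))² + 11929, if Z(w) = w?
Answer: 12218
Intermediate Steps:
((-8 - 1*(-14)) + Z(11))² + 11929 = ((-8 - 1*(-14)) + 11)² + 11929 = ((-8 + 14) + 11)² + 11929 = (6 + 11)² + 11929 = 17² + 11929 = 289 + 11929 = 12218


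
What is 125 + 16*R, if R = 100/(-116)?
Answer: 3225/29 ≈ 111.21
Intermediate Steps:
R = -25/29 (R = 100*(-1/116) = -25/29 ≈ -0.86207)
125 + 16*R = 125 + 16*(-25/29) = 125 - 400/29 = 3225/29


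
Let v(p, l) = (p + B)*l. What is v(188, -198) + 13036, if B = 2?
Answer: -24584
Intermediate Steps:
v(p, l) = l*(2 + p) (v(p, l) = (p + 2)*l = (2 + p)*l = l*(2 + p))
v(188, -198) + 13036 = -198*(2 + 188) + 13036 = -198*190 + 13036 = -37620 + 13036 = -24584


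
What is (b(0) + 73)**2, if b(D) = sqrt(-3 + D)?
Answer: (73 + I*sqrt(3))**2 ≈ 5326.0 + 252.88*I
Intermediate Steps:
(b(0) + 73)**2 = (sqrt(-3 + 0) + 73)**2 = (sqrt(-3) + 73)**2 = (I*sqrt(3) + 73)**2 = (73 + I*sqrt(3))**2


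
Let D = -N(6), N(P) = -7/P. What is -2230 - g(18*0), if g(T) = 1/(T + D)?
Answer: -15616/7 ≈ -2230.9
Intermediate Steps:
D = 7/6 (D = -(-7)/6 = -1*(-7/6) = 7/6 ≈ 1.1667)
g(T) = 1/(7/6 + T) (g(T) = 1/(T + 7/6) = 1/(7/6 + T))
-2230 - g(18*0) = -2230 - 6/(7 + 6*(18*0)) = -2230 - 6/(7 + 6*0) = -2230 - 6/(7 + 0) = -2230 - 6/7 = -15616/7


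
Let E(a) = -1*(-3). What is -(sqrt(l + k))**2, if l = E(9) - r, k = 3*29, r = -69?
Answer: -159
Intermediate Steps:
E(a) = 3
k = 87
l = 72 (l = 3 - 1*(-69) = 3 + 69 = 72)
-(sqrt(l + k))**2 = -(sqrt(72 + 87))**2 = -(sqrt(159))**2 = -1*159 = -159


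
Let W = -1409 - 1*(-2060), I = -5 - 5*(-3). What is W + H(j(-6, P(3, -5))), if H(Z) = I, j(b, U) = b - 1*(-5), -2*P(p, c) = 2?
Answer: 661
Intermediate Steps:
P(p, c) = -1 (P(p, c) = -1/2*2 = -1)
j(b, U) = 5 + b (j(b, U) = b + 5 = 5 + b)
I = 10 (I = -5 + 15 = 10)
H(Z) = 10
W = 651 (W = -1409 + 2060 = 651)
W + H(j(-6, P(3, -5))) = 651 + 10 = 661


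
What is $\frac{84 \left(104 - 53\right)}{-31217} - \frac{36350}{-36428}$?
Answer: $\frac{489340199}{568586438} \approx 0.86063$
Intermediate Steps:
$\frac{84 \left(104 - 53\right)}{-31217} - \frac{36350}{-36428} = 84 \cdot 51 \left(- \frac{1}{31217}\right) - - \frac{18175}{18214} = 4284 \left(- \frac{1}{31217}\right) + \frac{18175}{18214} = - \frac{4284}{31217} + \frac{18175}{18214} = \frac{489340199}{568586438}$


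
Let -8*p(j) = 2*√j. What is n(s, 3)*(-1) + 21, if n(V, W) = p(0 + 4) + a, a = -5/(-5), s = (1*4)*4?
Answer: 41/2 ≈ 20.500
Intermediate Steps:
p(j) = -√j/4
s = 16 (s = 4*4 = 16)
a = 1 (a = -5*(-⅕) = 1)
n(V, W) = ½ (n(V, W) = -√(0 + 4)/4 + 1 = -√4/4 + 1 = -¼*2 + 1 = -½ + 1 = ½)
n(s, 3)*(-1) + 21 = (½)*(-1) + 21 = -½ + 21 = 41/2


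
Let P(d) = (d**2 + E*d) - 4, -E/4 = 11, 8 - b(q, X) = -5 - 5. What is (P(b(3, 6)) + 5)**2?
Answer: 218089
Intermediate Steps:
b(q, X) = 18 (b(q, X) = 8 - (-5 - 5) = 8 - 1*(-10) = 8 + 10 = 18)
E = -44 (E = -4*11 = -44)
P(d) = -4 + d**2 - 44*d (P(d) = (d**2 - 44*d) - 4 = -4 + d**2 - 44*d)
(P(b(3, 6)) + 5)**2 = ((-4 + 18**2 - 44*18) + 5)**2 = ((-4 + 324 - 792) + 5)**2 = (-472 + 5)**2 = (-467)**2 = 218089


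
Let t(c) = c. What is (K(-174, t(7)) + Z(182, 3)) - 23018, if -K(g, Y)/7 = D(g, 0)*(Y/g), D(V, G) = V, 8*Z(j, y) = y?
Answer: -184533/8 ≈ -23067.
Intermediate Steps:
Z(j, y) = y/8
K(g, Y) = -7*Y (K(g, Y) = -7*g*Y/g = -7*Y)
(K(-174, t(7)) + Z(182, 3)) - 23018 = (-7*7 + (⅛)*3) - 23018 = (-49 + 3/8) - 23018 = -389/8 - 23018 = -184533/8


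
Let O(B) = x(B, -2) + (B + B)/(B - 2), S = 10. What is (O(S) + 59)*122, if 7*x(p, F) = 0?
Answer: 7503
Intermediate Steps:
x(p, F) = 0 (x(p, F) = (⅐)*0 = 0)
O(B) = 2*B/(-2 + B) (O(B) = 0 + (B + B)/(B - 2) = 0 + (2*B)/(-2 + B) = 0 + 2*B/(-2 + B) = 2*B/(-2 + B))
(O(S) + 59)*122 = (2*10/(-2 + 10) + 59)*122 = (2*10/8 + 59)*122 = (2*10*(⅛) + 59)*122 = (5/2 + 59)*122 = (123/2)*122 = 7503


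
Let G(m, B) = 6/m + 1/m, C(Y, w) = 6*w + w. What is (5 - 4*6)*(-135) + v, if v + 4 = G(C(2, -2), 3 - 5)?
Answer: 5121/2 ≈ 2560.5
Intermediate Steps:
C(Y, w) = 7*w
G(m, B) = 7/m (G(m, B) = 6/m + 1/m = 7/m)
v = -9/2 (v = -4 + 7/((7*(-2))) = -4 + 7/(-14) = -4 + 7*(-1/14) = -4 - 1/2 = -9/2 ≈ -4.5000)
(5 - 4*6)*(-135) + v = (5 - 4*6)*(-135) - 9/2 = (5 - 24)*(-135) - 9/2 = -19*(-135) - 9/2 = 2565 - 9/2 = 5121/2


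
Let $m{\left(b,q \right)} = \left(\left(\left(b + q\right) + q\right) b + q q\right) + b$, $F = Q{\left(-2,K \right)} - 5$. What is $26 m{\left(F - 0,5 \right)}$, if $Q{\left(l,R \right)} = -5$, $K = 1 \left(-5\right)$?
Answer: $390$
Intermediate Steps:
$K = -5$
$F = -10$ ($F = -5 - 5 = -10$)
$m{\left(b,q \right)} = b + q^{2} + b \left(b + 2 q\right)$ ($m{\left(b,q \right)} = \left(\left(b + 2 q\right) b + q^{2}\right) + b = \left(b \left(b + 2 q\right) + q^{2}\right) + b = \left(q^{2} + b \left(b + 2 q\right)\right) + b = b + q^{2} + b \left(b + 2 q\right)$)
$26 m{\left(F - 0,5 \right)} = 26 \left(\left(-10 - 0\right) + \left(-10 - 0\right)^{2} + 5^{2} + 2 \left(-10 - 0\right) 5\right) = 26 \left(\left(-10 + 0\right) + \left(-10 + 0\right)^{2} + 25 + 2 \left(-10 + 0\right) 5\right) = 26 \left(-10 + \left(-10\right)^{2} + 25 + 2 \left(-10\right) 5\right) = 26 \left(-10 + 100 + 25 - 100\right) = 26 \cdot 15 = 390$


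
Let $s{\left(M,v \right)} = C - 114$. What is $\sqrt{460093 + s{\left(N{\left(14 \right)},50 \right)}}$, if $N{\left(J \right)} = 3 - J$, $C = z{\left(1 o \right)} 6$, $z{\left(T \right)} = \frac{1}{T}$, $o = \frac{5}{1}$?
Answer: $\frac{\sqrt{11499505}}{5} \approx 678.22$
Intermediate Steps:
$o = 5$ ($o = 5 \cdot 1 = 5$)
$C = \frac{6}{5}$ ($C = \frac{1}{1 \cdot 5} \cdot 6 = \frac{1}{5} \cdot 6 = \frac{6}{5} \approx 1.2$)
$s{\left(M,v \right)} = - \frac{564}{5}$ ($s{\left(M,v \right)} = \frac{6}{5} - 114 = - \frac{564}{5}$)
$\sqrt{460093 + s{\left(N{\left(14 \right)},50 \right)}} = \sqrt{460093 - \frac{564}{5}} = \sqrt{\frac{2299901}{5}} = \frac{\sqrt{11499505}}{5}$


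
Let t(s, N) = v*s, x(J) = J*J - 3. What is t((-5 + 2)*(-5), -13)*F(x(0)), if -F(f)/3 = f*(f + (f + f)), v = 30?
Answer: -36450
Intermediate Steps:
x(J) = -3 + J² (x(J) = J² - 3 = -3 + J²)
F(f) = -9*f² (F(f) = -3*f*(f + (f + f)) = -3*f*(f + 2*f) = -3*f*3*f = -9*f²)
t(s, N) = 30*s
t((-5 + 2)*(-5), -13)*F(x(0)) = (30*((-5 + 2)*(-5)))*(-9*(-3 + 0²)²) = (30*(-3*(-5)))*(-9*(-3 + 0)²) = (30*15)*(-9*(-3)²) = 450*(-9*9) = 450*(-81) = -36450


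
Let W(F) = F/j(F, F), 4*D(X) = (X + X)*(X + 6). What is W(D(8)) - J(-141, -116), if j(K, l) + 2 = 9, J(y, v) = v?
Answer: 124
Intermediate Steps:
j(K, l) = 7 (j(K, l) = -2 + 9 = 7)
D(X) = X*(6 + X)/2 (D(X) = ((X + X)*(X + 6))/4 = ((2*X)*(6 + X))/4 = (2*X*(6 + X))/4 = X*(6 + X)/2)
W(F) = F/7
W(D(8)) - J(-141, -116) = ((½)*8*(6 + 8))/7 - 1*(-116) = ((½)*8*14)/7 + 116 = (⅐)*56 + 116 = 8 + 116 = 124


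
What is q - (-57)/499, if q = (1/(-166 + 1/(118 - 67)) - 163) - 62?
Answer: -949950819/4224035 ≈ -224.89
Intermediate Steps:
q = -1904676/8465 (q = (1/(-166 + 1/51) - 163) - 62 = (1/(-8465/51) - 163) - 62 = (-51/8465 - 163) - 62 = -1379846/8465 - 62 = -1904676/8465 ≈ -225.01)
q - (-57)/499 = -1904676/8465 - (-57)/499 = -1904676/8465 - 1*(-57/499) = -1904676/8465 + 57/499 = -949950819/4224035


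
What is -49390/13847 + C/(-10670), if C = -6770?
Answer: -43324711/14774749 ≈ -2.9324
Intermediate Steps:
-49390/13847 + C/(-10670) = -49390/13847 - 6770/(-10670) = -49390*1/13847 - 6770*(-1/10670) = -49390/13847 + 677/1067 = -43324711/14774749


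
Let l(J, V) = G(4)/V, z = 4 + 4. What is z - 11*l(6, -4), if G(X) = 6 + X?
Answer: 71/2 ≈ 35.500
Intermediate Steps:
z = 8
l(J, V) = 10/V (l(J, V) = (6 + 4)/V = 10/V)
z - 11*l(6, -4) = 8 - 110/(-4) = 8 - 110*(-1)/4 = 8 - 11*(-5/2) = 8 + 55/2 = 71/2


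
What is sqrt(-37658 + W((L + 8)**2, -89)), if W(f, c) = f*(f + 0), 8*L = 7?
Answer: I*sqrt(128835487)/64 ≈ 177.35*I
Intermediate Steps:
L = 7/8 (L = (1/8)*7 = 7/8 ≈ 0.87500)
W(f, c) = f**2 (W(f, c) = f*f = f**2)
sqrt(-37658 + W((L + 8)**2, -89)) = sqrt(-37658 + ((7/8 + 8)**2)**2) = sqrt(-37658 + ((71/8)**2)**2) = sqrt(-37658 + (5041/64)**2) = sqrt(-37658 + 25411681/4096) = sqrt(-128835487/4096) = I*sqrt(128835487)/64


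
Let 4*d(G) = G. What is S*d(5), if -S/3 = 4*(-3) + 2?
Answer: 75/2 ≈ 37.500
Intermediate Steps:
d(G) = G/4
S = 30 (S = -3*(4*(-3) + 2) = -3*(-12 + 2) = -3*(-10) = 30)
S*d(5) = 30*((¼)*5) = 30*(5/4) = 75/2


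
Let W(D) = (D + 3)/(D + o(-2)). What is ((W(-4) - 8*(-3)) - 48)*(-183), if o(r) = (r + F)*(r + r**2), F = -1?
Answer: 43737/10 ≈ 4373.7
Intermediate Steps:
o(r) = (-1 + r)*(r + r**2) (o(r) = (r - 1)*(r + r**2) = (-1 + r)*(r + r**2))
W(D) = (3 + D)/(-6 + D) (W(D) = (D + 3)/(D + ((-2)**3 - 1*(-2))) = (3 + D)/(D + (-8 + 2)) = (3 + D)/(D - 6) = (3 + D)/(-6 + D))
((W(-4) - 8*(-3)) - 48)*(-183) = (((3 - 4)/(-6 - 4) - 8*(-3)) - 48)*(-183) = ((-1/(-10) + 24) - 48)*(-183) = ((-1/10*(-1) + 24) - 48)*(-183) = ((1/10 + 24) - 48)*(-183) = (241/10 - 48)*(-183) = -239/10*(-183) = 43737/10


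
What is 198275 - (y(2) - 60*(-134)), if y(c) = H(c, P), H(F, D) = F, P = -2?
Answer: 190233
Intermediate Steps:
y(c) = c
198275 - (y(2) - 60*(-134)) = 198275 - (2 - 60*(-134)) = 198275 - (2 + 8040) = 198275 - 1*8042 = 198275 - 8042 = 190233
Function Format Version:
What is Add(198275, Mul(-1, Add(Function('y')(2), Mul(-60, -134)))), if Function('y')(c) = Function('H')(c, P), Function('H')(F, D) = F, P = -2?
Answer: 190233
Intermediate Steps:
Function('y')(c) = c
Add(198275, Mul(-1, Add(Function('y')(2), Mul(-60, -134)))) = Add(198275, Mul(-1, Add(2, Mul(-60, -134)))) = Add(198275, Mul(-1, Add(2, 8040))) = Add(198275, Mul(-1, 8042)) = Add(198275, -8042) = 190233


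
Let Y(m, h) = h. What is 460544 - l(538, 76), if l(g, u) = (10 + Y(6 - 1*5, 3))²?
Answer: 460375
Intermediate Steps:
l(g, u) = 169 (l(g, u) = (10 + 3)² = 13² = 169)
460544 - l(538, 76) = 460544 - 1*169 = 460544 - 169 = 460375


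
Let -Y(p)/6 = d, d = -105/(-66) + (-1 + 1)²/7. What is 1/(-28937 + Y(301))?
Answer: -11/318412 ≈ -3.4546e-5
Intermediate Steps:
d = 35/22 (d = -105*(-1/66) + 0²*(⅐) = 35/22 + 0*(⅐) = 35/22 + 0 = 35/22 ≈ 1.5909)
Y(p) = -105/11 (Y(p) = -6*35/22 = -105/11)
1/(-28937 + Y(301)) = 1/(-28937 - 105/11) = 1/(-318412/11) = -11/318412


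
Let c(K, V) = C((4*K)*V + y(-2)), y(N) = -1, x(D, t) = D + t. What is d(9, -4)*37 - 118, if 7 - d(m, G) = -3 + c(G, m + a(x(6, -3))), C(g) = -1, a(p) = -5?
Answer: 289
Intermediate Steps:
c(K, V) = -1
d(m, G) = 11 (d(m, G) = 7 - (-3 - 1) = 7 - 1*(-4) = 7 + 4 = 11)
d(9, -4)*37 - 118 = 11*37 - 118 = 407 - 118 = 289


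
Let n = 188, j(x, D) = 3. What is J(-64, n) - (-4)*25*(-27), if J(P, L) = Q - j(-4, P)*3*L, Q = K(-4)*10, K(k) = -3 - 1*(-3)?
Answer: -4392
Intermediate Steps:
K(k) = 0 (K(k) = -3 + 3 = 0)
Q = 0 (Q = 0*10 = 0)
J(P, L) = -9*L (J(P, L) = 0 - 3*3*L = 0 - 9*L = -9*L)
J(-64, n) - (-4)*25*(-27) = -9*188 - (-4)*25*(-27) = -1692 - 4*(-25)*(-27) = -1692 + 100*(-27) = -1692 - 2700 = -4392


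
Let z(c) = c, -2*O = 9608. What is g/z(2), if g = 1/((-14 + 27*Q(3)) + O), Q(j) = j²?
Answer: -1/9150 ≈ -0.00010929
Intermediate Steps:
O = -4804 (O = -½*9608 = -4804)
g = -1/4575 (g = 1/((-14 + 27*3²) - 4804) = 1/((-14 + 27*9) - 4804) = 1/((-14 + 243) - 4804) = 1/(229 - 4804) = 1/(-4575) = -1/4575 ≈ -0.00021858)
g/z(2) = -1/4575/2 = (½)*(-1/4575) = -1/9150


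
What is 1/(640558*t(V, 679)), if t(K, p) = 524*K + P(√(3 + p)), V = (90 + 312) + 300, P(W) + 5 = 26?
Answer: 1/235641430902 ≈ 4.2437e-12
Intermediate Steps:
P(W) = 21 (P(W) = -5 + 26 = 21)
V = 702 (V = 402 + 300 = 702)
t(K, p) = 21 + 524*K (t(K, p) = 524*K + 21 = 21 + 524*K)
1/(640558*t(V, 679)) = 1/(640558*(21 + 524*702)) = 1/(640558*(21 + 367848)) = (1/640558)/367869 = (1/640558)*(1/367869) = 1/235641430902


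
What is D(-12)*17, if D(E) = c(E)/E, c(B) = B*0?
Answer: 0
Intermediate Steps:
c(B) = 0
D(E) = 0 (D(E) = 0/E = 0)
D(-12)*17 = 0*17 = 0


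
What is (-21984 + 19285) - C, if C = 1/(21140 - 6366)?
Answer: -39875027/14774 ≈ -2699.0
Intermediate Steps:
C = 1/14774 ≈ 6.7686e-5
(-21984 + 19285) - C = (-21984 + 19285) - 1*1/14774 = -2699 - 1/14774 = -39875027/14774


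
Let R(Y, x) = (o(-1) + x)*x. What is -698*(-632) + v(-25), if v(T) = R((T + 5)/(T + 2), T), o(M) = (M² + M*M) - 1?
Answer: 441736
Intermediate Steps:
o(M) = -1 + 2*M² (o(M) = (M² + M²) - 1 = 2*M² - 1 = -1 + 2*M²)
R(Y, x) = x*(1 + x) (R(Y, x) = ((-1 + 2*(-1)²) + x)*x = ((-1 + 2*1) + x)*x = ((-1 + 2) + x)*x = (1 + x)*x = x*(1 + x))
v(T) = T*(1 + T)
-698*(-632) + v(-25) = -698*(-632) - 25*(1 - 25) = 441136 - 25*(-24) = 441136 + 600 = 441736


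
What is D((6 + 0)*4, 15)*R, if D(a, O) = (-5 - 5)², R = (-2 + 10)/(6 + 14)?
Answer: 40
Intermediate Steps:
R = ⅖ (R = 8/20 = 8*(1/20) = ⅖ ≈ 0.40000)
D(a, O) = 100 (D(a, O) = (-10)² = 100)
D((6 + 0)*4, 15)*R = 100*(⅖) = 40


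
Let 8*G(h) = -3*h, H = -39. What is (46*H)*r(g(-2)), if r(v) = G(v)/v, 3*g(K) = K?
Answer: 2691/4 ≈ 672.75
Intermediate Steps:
g(K) = K/3
G(h) = -3*h/8 (G(h) = (-3*h)/8 = -3*h/8)
r(v) = -3/8 (r(v) = (-3*v/8)/v = -3/8)
(46*H)*r(g(-2)) = (46*(-39))*(-3/8) = -1794*(-3/8) = 2691/4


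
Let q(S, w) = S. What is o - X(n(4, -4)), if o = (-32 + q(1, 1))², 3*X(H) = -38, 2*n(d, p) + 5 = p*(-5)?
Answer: 2921/3 ≈ 973.67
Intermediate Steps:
n(d, p) = -5/2 - 5*p/2 (n(d, p) = -5/2 + (p*(-5))/2 = -5/2 + (-5*p)/2 = -5/2 - 5*p/2)
X(H) = -38/3 (X(H) = (⅓)*(-38) = -38/3)
o = 961 (o = (-32 + 1)² = (-31)² = 961)
o - X(n(4, -4)) = 961 - 1*(-38/3) = 961 + 38/3 = 2921/3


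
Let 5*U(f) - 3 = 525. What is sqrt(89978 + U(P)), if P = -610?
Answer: sqrt(2252090)/5 ≈ 300.14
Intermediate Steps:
U(f) = 528/5 (U(f) = 3/5 + (1/5)*525 = 3/5 + 105 = 528/5)
sqrt(89978 + U(P)) = sqrt(89978 + 528/5) = sqrt(450418/5) = sqrt(2252090)/5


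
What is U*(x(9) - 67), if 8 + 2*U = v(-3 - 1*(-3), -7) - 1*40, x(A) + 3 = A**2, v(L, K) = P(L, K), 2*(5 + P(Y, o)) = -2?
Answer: -297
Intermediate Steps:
P(Y, o) = -6 (P(Y, o) = -5 + (1/2)*(-2) = -5 - 1 = -6)
v(L, K) = -6
x(A) = -3 + A**2
U = -27 (U = -4 + (-6 - 1*40)/2 = -4 + (-6 - 40)/2 = -4 + (1/2)*(-46) = -4 - 23 = -27)
U*(x(9) - 67) = -27*((-3 + 9**2) - 67) = -27*((-3 + 81) - 67) = -27*(78 - 67) = -27*11 = -297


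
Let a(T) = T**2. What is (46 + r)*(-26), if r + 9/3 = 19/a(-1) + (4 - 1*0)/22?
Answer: -17784/11 ≈ -1616.7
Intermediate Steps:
r = 178/11 (r = -3 + (19/((-1)**2) + (4 - 1*0)/22) = -3 + (19/1 + (4 + 0)*(1/22)) = -3 + (19*1 + 4*(1/22)) = -3 + (19 + 2/11) = -3 + 211/11 = 178/11 ≈ 16.182)
(46 + r)*(-26) = (46 + 178/11)*(-26) = (684/11)*(-26) = -17784/11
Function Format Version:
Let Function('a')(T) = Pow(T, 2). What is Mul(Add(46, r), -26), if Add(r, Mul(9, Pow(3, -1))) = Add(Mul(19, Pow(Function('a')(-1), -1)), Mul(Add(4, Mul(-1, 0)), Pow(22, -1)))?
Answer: Rational(-17784, 11) ≈ -1616.7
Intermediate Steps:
r = Rational(178, 11) (r = Add(-3, Add(Mul(19, Pow(Pow(-1, 2), -1)), Mul(Add(4, Mul(-1, 0)), Pow(22, -1)))) = Add(-3, Add(Mul(19, Pow(1, -1)), Mul(Add(4, 0), Rational(1, 22)))) = Add(-3, Add(Mul(19, 1), Mul(4, Rational(1, 22)))) = Add(-3, Add(19, Rational(2, 11))) = Add(-3, Rational(211, 11)) = Rational(178, 11) ≈ 16.182)
Mul(Add(46, r), -26) = Mul(Add(46, Rational(178, 11)), -26) = Mul(Rational(684, 11), -26) = Rational(-17784, 11)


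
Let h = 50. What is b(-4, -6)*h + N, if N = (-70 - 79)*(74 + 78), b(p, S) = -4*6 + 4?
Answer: -23648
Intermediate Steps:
b(p, S) = -20 (b(p, S) = -24 + 4 = -20)
N = -22648 (N = -149*152 = -22648)
b(-4, -6)*h + N = -20*50 - 22648 = -1000 - 22648 = -23648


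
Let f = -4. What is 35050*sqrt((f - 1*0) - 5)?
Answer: 105150*I ≈ 1.0515e+5*I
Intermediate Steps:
35050*sqrt((f - 1*0) - 5) = 35050*sqrt((-4 - 1*0) - 5) = 35050*sqrt((-4 + 0) - 5) = 35050*sqrt(-4 - 5) = 35050*sqrt(-9) = 35050*(3*I) = 105150*I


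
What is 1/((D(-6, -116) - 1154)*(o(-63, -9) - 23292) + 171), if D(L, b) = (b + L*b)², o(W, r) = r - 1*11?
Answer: -1/7815254581 ≈ -1.2795e-10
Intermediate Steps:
o(W, r) = -11 + r (o(W, r) = r - 11 = -11 + r)
1/((D(-6, -116) - 1154)*(o(-63, -9) - 23292) + 171) = 1/(((-116)²*(1 - 6)² - 1154)*((-11 - 9) - 23292) + 171) = 1/((13456*(-5)² - 1154)*(-20 - 23292) + 171) = 1/((13456*25 - 1154)*(-23312) + 171) = 1/((336400 - 1154)*(-23312) + 171) = 1/(335246*(-23312) + 171) = 1/(-7815254752 + 171) = 1/(-7815254581) = -1/7815254581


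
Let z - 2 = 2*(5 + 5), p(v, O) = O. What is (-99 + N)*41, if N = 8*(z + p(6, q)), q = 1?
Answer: 3485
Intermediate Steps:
z = 22 (z = 2 + 2*(5 + 5) = 2 + 2*10 = 2 + 20 = 22)
N = 184 (N = 8*(22 + 1) = 8*23 = 184)
(-99 + N)*41 = (-99 + 184)*41 = 85*41 = 3485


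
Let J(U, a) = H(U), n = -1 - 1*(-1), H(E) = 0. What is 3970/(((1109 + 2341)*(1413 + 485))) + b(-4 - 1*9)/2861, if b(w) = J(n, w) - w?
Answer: 9648347/1873411410 ≈ 0.0051501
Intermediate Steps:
n = 0 (n = -1 + 1 = 0)
J(U, a) = 0
b(w) = -w (b(w) = 0 - w = -w)
3970/(((1109 + 2341)*(1413 + 485))) + b(-4 - 1*9)/2861 = 3970/(((1109 + 2341)*(1413 + 485))) - (-4 - 1*9)/2861 = 3970/((3450*1898)) - (-4 - 9)*(1/2861) = 3970/6548100 - 1*(-13)*(1/2861) = 3970*(1/6548100) + 13*(1/2861) = 397/654810 + 13/2861 = 9648347/1873411410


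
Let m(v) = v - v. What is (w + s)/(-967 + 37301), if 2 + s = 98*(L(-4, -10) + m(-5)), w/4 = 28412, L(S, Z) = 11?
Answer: 57362/18167 ≈ 3.1575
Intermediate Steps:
w = 113648 (w = 4*28412 = 113648)
m(v) = 0
s = 1076 (s = -2 + 98*(11 + 0) = -2 + 98*11 = -2 + 1078 = 1076)
(w + s)/(-967 + 37301) = (113648 + 1076)/(-967 + 37301) = 114724/36334 = 114724*(1/36334) = 57362/18167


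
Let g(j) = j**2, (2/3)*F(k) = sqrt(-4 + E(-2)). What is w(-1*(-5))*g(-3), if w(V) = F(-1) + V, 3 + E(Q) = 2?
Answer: 45 + 27*I*sqrt(5)/2 ≈ 45.0 + 30.187*I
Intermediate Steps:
E(Q) = -1 (E(Q) = -3 + 2 = -1)
F(k) = 3*I*sqrt(5)/2 (F(k) = 3*sqrt(-4 - 1)/2 = 3*sqrt(-5)/2 = 3*(I*sqrt(5))/2 = 3*I*sqrt(5)/2)
w(V) = V + 3*I*sqrt(5)/2 (w(V) = 3*I*sqrt(5)/2 + V = V + 3*I*sqrt(5)/2)
w(-1*(-5))*g(-3) = (-1*(-5) + 3*I*sqrt(5)/2)*(-3)**2 = (5 + 3*I*sqrt(5)/2)*9 = 45 + 27*I*sqrt(5)/2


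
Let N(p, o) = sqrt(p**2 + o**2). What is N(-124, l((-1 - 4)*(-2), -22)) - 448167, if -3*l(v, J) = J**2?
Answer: -448167 + 4*sqrt(23290)/3 ≈ -4.4796e+5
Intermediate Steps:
l(v, J) = -J**2/3
N(p, o) = sqrt(o**2 + p**2)
N(-124, l((-1 - 4)*(-2), -22)) - 448167 = sqrt((-1/3*(-22)**2)**2 + (-124)**2) - 448167 = sqrt((-1/3*484)**2 + 15376) - 448167 = sqrt((-484/3)**2 + 15376) - 448167 = sqrt(234256/9 + 15376) - 448167 = sqrt(372640/9) - 448167 = 4*sqrt(23290)/3 - 448167 = -448167 + 4*sqrt(23290)/3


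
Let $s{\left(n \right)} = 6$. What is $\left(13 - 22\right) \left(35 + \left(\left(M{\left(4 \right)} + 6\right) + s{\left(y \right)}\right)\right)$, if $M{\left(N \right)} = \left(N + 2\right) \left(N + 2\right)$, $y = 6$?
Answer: $-747$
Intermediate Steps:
$M{\left(N \right)} = \left(2 + N\right)^{2}$ ($M{\left(N \right)} = \left(2 + N\right) \left(2 + N\right) = \left(2 + N\right)^{2}$)
$\left(13 - 22\right) \left(35 + \left(\left(M{\left(4 \right)} + 6\right) + s{\left(y \right)}\right)\right) = \left(13 - 22\right) \left(35 + \left(\left(\left(2 + 4\right)^{2} + 6\right) + 6\right)\right) = \left(13 - 22\right) \left(35 + \left(\left(6^{2} + 6\right) + 6\right)\right) = - 9 \left(35 + \left(\left(36 + 6\right) + 6\right)\right) = - 9 \left(35 + \left(42 + 6\right)\right) = - 9 \left(35 + 48\right) = \left(-9\right) 83 = -747$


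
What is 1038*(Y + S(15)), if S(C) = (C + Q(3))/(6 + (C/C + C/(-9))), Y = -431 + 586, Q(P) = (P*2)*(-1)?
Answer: 1301133/8 ≈ 1.6264e+5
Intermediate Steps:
Q(P) = -2*P (Q(P) = (2*P)*(-1) = -2*P)
Y = 155
S(C) = (-6 + C)/(7 - C/9) (S(C) = (C - 2*3)/(6 + (C/C + C/(-9))) = (C - 6)/(6 + (1 + C*(-⅑))) = (-6 + C)/(6 + (1 - C/9)) = (-6 + C)/(7 - C/9))
1038*(Y + S(15)) = 1038*(155 + 9*(6 - 1*15)/(-63 + 15)) = 1038*(155 + 9*(6 - 15)/(-48)) = 1038*(155 + 9*(-1/48)*(-9)) = 1038*(155 + 27/16) = 1038*(2507/16) = 1301133/8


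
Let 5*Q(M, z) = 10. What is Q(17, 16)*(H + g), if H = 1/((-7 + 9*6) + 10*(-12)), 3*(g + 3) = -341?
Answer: -51106/219 ≈ -233.36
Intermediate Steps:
Q(M, z) = 2 (Q(M, z) = (⅕)*10 = 2)
g = -350/3 (g = -3 + (⅓)*(-341) = -3 - 341/3 = -350/3 ≈ -116.67)
H = -1/73 (H = 1/((-7 + 54) - 120) = 1/(47 - 120) = 1/(-73) = -1/73 ≈ -0.013699)
Q(17, 16)*(H + g) = 2*(-1/73 - 350/3) = 2*(-25553/219) = -51106/219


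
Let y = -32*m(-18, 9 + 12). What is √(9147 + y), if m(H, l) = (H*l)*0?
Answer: √9147 ≈ 95.640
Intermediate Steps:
m(H, l) = 0
y = 0 (y = -32*0 = 0)
√(9147 + y) = √(9147 + 0) = √9147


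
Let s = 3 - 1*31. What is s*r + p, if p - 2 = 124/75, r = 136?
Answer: -285326/75 ≈ -3804.3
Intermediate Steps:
p = 274/75 (p = 2 + 124/75 = 274/75 ≈ 3.6533)
s = -28 (s = 3 - 31 = -28)
s*r + p = -28*136 + 274/75 = -3808 + 274/75 = -285326/75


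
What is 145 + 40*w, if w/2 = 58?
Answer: 4785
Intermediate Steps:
w = 116 (w = 2*58 = 116)
145 + 40*w = 145 + 40*116 = 145 + 4640 = 4785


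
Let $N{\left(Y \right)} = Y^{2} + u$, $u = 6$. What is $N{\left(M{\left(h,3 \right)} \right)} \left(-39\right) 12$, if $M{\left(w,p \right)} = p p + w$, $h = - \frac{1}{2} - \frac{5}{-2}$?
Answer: $-59436$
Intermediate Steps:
$h = 2$ ($h = \left(-1\right) \frac{1}{2} - - \frac{5}{2} = - \frac{1}{2} + \frac{5}{2} = 2$)
$M{\left(w,p \right)} = w + p^{2}$ ($M{\left(w,p \right)} = p^{2} + w = w + p^{2}$)
$N{\left(Y \right)} = 6 + Y^{2}$ ($N{\left(Y \right)} = Y^{2} + 6 = 6 + Y^{2}$)
$N{\left(M{\left(h,3 \right)} \right)} \left(-39\right) 12 = \left(6 + \left(2 + 3^{2}\right)^{2}\right) \left(-39\right) 12 = \left(6 + \left(2 + 9\right)^{2}\right) \left(-39\right) 12 = \left(6 + 11^{2}\right) \left(-39\right) 12 = \left(6 + 121\right) \left(-39\right) 12 = 127 \left(-39\right) 12 = \left(-4953\right) 12 = -59436$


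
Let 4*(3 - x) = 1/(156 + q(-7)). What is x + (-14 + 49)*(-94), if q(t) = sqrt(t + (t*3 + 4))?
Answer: (-26296*sqrt(6) + 2051089*I)/(8*(sqrt(6) - 78*I)) ≈ -3287.0 + 5.0277e-5*I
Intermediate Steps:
q(t) = sqrt(4 + 4*t) (q(t) = sqrt(t + (3*t + 4)) = sqrt(t + (4 + 3*t)) = sqrt(4 + 4*t))
x = 3 - 1/(4*(156 + 2*I*sqrt(6))) (x = 3 - 1/(4*(156 + 2*sqrt(1 - 7))) = 3 - 1/(4*(156 + 2*sqrt(-6))) = 3 - 1/(4*(156 + 2*(I*sqrt(6)))) = 3 - 1/(4*(156 + 2*I*sqrt(6))) ≈ 2.9984 + 5.0277e-5*I)
x + (-14 + 49)*(-94) = (24347/8120 + I*sqrt(6)/48720) + (-14 + 49)*(-94) = (24347/8120 + I*sqrt(6)/48720) + 35*(-94) = (24347/8120 + I*sqrt(6)/48720) - 3290 = -26690453/8120 + I*sqrt(6)/48720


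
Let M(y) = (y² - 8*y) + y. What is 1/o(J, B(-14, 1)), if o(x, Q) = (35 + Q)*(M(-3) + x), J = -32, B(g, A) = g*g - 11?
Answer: -1/440 ≈ -0.0022727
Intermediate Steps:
M(y) = y² - 7*y
B(g, A) = -11 + g² (B(g, A) = g² - 11 = -11 + g²)
o(x, Q) = (30 + x)*(35 + Q) (o(x, Q) = (35 + Q)*(-3*(-7 - 3) + x) = (35 + Q)*(-3*(-10) + x) = (35 + Q)*(30 + x) = (30 + x)*(35 + Q))
1/o(J, B(-14, 1)) = 1/(1050 + 30*(-11 + (-14)²) + 35*(-32) + (-11 + (-14)²)*(-32)) = 1/(1050 + 30*(-11 + 196) - 1120 + (-11 + 196)*(-32)) = 1/(1050 + 30*185 - 1120 + 185*(-32)) = 1/(1050 + 5550 - 1120 - 5920) = 1/(-440) = -1/440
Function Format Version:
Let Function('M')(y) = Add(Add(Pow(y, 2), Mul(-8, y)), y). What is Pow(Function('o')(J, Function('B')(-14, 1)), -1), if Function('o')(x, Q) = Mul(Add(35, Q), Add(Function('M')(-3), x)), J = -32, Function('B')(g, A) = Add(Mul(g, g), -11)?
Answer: Rational(-1, 440) ≈ -0.0022727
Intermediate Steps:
Function('M')(y) = Add(Pow(y, 2), Mul(-7, y))
Function('B')(g, A) = Add(-11, Pow(g, 2)) (Function('B')(g, A) = Add(Pow(g, 2), -11) = Add(-11, Pow(g, 2)))
Function('o')(x, Q) = Mul(Add(30, x), Add(35, Q)) (Function('o')(x, Q) = Mul(Add(35, Q), Add(Mul(-3, Add(-7, -3)), x)) = Mul(Add(35, Q), Add(Mul(-3, -10), x)) = Mul(Add(35, Q), Add(30, x)) = Mul(Add(30, x), Add(35, Q)))
Pow(Function('o')(J, Function('B')(-14, 1)), -1) = Pow(Add(1050, Mul(30, Add(-11, Pow(-14, 2))), Mul(35, -32), Mul(Add(-11, Pow(-14, 2)), -32)), -1) = Pow(Add(1050, Mul(30, Add(-11, 196)), -1120, Mul(Add(-11, 196), -32)), -1) = Pow(Add(1050, Mul(30, 185), -1120, Mul(185, -32)), -1) = Pow(Add(1050, 5550, -1120, -5920), -1) = Pow(-440, -1) = Rational(-1, 440)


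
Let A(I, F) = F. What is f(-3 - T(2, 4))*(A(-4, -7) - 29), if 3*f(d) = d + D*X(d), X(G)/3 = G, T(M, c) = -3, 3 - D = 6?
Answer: 0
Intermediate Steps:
D = -3 (D = 3 - 1*6 = 3 - 6 = -3)
X(G) = 3*G
f(d) = -8*d/3 (f(d) = (d - 9*d)/3 = (-8*d)/3 = -8*d/3)
f(-3 - T(2, 4))*(A(-4, -7) - 29) = (-8*(-3 - 1*(-3))/3)*(-7 - 29) = -8*(-3 + 3)/3*(-36) = -8/3*0*(-36) = 0*(-36) = 0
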